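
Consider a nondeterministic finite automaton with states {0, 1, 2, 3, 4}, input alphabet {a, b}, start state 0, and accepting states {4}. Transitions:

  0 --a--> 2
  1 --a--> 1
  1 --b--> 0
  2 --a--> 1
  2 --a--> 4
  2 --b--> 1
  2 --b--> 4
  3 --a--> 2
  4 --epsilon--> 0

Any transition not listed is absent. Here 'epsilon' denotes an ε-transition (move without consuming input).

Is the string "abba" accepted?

Start in {0}.
Read 'a': {0} → {2}.
Read 'b': {2} → {0, 1, 4}.
Read 'b': {0, 1, 4} → {0}.
Read 'a': {0} → {2}.
The final set {2} contains no accepting state.

No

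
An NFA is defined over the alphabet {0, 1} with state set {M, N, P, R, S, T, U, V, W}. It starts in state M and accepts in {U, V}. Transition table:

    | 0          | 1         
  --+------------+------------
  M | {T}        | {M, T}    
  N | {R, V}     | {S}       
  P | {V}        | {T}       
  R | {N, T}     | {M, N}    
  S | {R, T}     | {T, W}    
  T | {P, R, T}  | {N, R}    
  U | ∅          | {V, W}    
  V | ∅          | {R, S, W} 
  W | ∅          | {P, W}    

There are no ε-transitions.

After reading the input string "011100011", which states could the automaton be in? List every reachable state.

{M, N, P, R, S, T, W}

Start in {M}.
Read '0': M→{T}; now {T}.
Read '1': T→{N, R}; now {N, R}.
Read '1': N→{S}, R→{M, N}; now {M, N, S}.
Read '1': M→{M, T}, N→{S}, S→{T, W}; now {M, S, T, W}.
Read '0': M→{T}, S→{R, T}, T→{P, R, T}, W→∅; now {P, R, T}.
Read '0': P→{V}, R→{N, T}, T→{P, R, T}; now {N, P, R, T, V}.
Read '0': N→{R, V}, P→{V}, R→{N, T}, T→{P, R, T}, V→∅; now {N, P, R, T, V}.
Read '1': N→{S}, P→{T}, R→{M, N}, T→{N, R}, V→{R, S, W}; now {M, N, R, S, T, W}.
Read '1': M→{M, T}, N→{S}, R→{M, N}, S→{T, W}, T→{N, R}, W→{P, W}; now {M, N, P, R, S, T, W}.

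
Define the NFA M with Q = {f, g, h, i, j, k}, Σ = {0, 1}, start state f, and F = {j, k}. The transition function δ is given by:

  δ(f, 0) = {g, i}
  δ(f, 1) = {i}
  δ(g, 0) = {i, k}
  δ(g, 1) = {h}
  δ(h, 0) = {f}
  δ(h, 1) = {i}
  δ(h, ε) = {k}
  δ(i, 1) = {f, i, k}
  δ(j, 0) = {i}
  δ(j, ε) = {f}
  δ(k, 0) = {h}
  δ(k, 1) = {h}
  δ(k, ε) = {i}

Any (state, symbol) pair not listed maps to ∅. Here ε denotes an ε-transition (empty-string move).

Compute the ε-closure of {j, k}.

{f, i, j, k}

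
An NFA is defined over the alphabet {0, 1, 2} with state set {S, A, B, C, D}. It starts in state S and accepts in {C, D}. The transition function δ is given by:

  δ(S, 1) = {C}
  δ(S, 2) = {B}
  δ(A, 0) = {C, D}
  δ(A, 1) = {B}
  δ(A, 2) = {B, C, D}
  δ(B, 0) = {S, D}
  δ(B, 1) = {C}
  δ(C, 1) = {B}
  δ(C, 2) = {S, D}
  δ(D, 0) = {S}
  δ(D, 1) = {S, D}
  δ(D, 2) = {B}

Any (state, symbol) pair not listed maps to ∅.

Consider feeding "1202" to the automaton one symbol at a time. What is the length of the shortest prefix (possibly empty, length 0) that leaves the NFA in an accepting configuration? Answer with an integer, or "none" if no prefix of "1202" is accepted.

1

Start in {S}.
Read '1': {S} → {C}.
None of the earlier sets intersect F, but {C} does.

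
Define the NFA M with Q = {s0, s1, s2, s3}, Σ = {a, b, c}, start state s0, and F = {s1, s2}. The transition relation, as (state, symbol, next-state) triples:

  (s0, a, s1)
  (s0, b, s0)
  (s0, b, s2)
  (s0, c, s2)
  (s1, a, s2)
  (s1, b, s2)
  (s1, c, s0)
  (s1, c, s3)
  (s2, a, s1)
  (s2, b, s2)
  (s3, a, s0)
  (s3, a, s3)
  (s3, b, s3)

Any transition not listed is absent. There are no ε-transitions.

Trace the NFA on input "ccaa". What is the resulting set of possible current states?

∅

Start in {s0}.
Read 'c': s0→{s2}; now {s2}.
Read 'c': s2→∅; now ∅.
The set is empty and remains empty for the remaining 2 symbols.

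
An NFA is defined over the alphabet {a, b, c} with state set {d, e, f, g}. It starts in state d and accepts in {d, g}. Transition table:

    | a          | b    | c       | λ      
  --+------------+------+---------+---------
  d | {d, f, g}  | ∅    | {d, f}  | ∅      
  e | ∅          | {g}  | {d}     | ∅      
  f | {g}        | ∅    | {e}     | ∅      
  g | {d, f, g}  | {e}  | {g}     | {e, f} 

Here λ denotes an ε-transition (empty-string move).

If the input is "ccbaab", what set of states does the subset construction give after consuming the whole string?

Start in {d}.
Read 'c': d→{d, f}; now {d, f}.
Read 'c': d→{d, f}, f→{e}; now {d, e, f}.
Read 'b': d→∅, e→{g}, f→∅; union {g}; ε-closure = {e, f, g}.
Read 'a': e→∅, f→{g}, g→{d, f, g}; union {d, f, g}; ε-closure = {d, e, f, g}.
Read 'a': d→{d, f, g}, e→∅, f→{g}, g→{d, f, g}; union {d, f, g}; ε-closure = {d, e, f, g}.
Read 'b': d→∅, e→{g}, f→∅, g→{e}; union {e, g}; ε-closure = {e, f, g}.

{e, f, g}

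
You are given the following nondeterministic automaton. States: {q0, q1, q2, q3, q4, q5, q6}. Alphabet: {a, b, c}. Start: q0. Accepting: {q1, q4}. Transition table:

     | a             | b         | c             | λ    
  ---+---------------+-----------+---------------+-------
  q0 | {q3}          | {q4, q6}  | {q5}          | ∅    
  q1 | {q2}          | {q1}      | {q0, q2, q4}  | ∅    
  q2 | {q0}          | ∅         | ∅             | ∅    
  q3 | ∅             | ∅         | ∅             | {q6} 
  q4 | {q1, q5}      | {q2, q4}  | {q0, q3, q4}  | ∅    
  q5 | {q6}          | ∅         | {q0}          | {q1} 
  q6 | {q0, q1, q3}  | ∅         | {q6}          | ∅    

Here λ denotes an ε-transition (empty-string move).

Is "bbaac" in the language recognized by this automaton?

No

Start in {q0}.
Read 'b': {q0} → {q4, q6}.
Read 'b': {q4, q6} → {q2, q4}.
Read 'a': {q2, q4} → {q0, q1, q5}.
Read 'a': {q0, q1, q5} → {q2, q3, q6}.
Read 'c': {q2, q3, q6} → {q6}.
The final set {q6} contains no accepting state.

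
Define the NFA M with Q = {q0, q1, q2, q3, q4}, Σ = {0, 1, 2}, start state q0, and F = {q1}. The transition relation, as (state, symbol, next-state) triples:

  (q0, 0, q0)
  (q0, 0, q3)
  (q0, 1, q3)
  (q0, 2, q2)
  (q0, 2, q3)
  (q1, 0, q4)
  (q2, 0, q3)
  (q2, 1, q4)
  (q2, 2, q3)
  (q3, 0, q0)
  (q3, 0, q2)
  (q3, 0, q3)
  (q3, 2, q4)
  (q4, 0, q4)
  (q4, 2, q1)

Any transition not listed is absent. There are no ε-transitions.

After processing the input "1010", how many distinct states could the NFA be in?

Start in {q0}.
Read '1': q0→{q3}; now {q3}.
Read '0': q3→{q0, q2, q3}; now {q0, q2, q3}.
Read '1': q0→{q3}, q2→{q4}, q3→∅; now {q3, q4}.
Read '0': q3→{q0, q2, q3}, q4→{q4}; now {q0, q2, q3, q4}.
That set has 4 states.

4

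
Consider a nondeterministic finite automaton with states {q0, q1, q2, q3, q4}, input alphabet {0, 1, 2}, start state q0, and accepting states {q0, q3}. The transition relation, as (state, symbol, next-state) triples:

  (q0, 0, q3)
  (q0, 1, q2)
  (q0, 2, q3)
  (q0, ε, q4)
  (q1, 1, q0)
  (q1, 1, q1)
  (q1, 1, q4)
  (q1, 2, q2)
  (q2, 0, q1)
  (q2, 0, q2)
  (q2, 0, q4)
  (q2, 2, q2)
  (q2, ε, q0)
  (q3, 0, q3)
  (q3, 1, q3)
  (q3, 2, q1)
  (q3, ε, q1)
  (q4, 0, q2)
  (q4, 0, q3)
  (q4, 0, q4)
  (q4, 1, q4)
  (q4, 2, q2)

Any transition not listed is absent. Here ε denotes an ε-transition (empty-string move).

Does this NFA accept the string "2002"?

Start: ε-closure({q0}) = {q0, q4}.
Read '2': q0→{q3}, q4→{q2}; union {q2, q3}; ε-closure = {q0, q1, q2, q3, q4}.
Read '0': q0→{q3}, q1→∅, q2→{q1, q2, q4}, q3→{q3}, q4→{q2, q3, q4}; union {q1, q2, q3, q4}; ε-closure = {q0, q1, q2, q3, q4}.
Read '0': q0→{q3}, q1→∅, q2→{q1, q2, q4}, q3→{q3}, q4→{q2, q3, q4}; union {q1, q2, q3, q4}; ε-closure = {q0, q1, q2, q3, q4}.
Read '2': q0→{q3}, q1→{q2}, q2→{q2}, q3→{q1}, q4→{q2}; union {q1, q2, q3}; ε-closure = {q0, q1, q2, q3, q4}.
The final set {q0, q1, q2, q3, q4} contains the accepting states q0, q3.

Yes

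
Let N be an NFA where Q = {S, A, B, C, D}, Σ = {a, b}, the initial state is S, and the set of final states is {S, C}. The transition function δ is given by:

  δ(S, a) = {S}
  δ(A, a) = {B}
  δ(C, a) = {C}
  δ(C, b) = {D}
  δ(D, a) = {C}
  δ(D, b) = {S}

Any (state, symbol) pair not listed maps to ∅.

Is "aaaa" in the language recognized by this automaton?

Yes

Start in {S}.
Read 'a': {S} → {S}.
Read 'a': {S} → {S}.
Read 'a': {S} → {S}.
Read 'a': {S} → {S}.
The final set {S} contains the accepting state S.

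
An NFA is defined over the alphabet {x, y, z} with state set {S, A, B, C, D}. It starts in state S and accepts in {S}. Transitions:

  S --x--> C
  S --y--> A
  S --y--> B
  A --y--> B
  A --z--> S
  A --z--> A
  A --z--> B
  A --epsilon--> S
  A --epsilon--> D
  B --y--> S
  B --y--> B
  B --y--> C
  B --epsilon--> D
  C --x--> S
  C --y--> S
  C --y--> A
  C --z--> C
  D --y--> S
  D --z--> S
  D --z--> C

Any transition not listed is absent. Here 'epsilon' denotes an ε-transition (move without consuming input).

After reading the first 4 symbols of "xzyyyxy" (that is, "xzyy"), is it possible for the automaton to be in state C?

Start in {S}.
Read 'x': {S} → {C}.
Read 'z': {C} → {C}.
Read 'y': {C} → {S, A, D}.
Read 'y': {S, A, D} → {S, A, B, D}.
State C is not in {S, A, B, D}.

No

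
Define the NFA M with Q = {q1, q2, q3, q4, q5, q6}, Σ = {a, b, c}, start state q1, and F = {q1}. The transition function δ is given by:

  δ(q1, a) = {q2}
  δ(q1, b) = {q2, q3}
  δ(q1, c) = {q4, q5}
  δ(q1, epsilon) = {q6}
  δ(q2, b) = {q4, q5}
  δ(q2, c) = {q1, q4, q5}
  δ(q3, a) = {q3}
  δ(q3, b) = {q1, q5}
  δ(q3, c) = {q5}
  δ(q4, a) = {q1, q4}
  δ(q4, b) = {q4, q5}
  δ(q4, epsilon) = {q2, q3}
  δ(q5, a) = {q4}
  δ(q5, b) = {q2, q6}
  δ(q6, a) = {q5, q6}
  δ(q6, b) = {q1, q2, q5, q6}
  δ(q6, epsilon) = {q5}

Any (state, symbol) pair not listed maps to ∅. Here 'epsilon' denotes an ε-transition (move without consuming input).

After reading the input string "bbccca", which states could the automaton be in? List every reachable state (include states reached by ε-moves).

{q1, q2, q3, q4, q5, q6}

Start: ε-closure({q1}) = {q1, q5, q6}.
Read 'b': {q1, q5, q6} → {q1, q2, q3, q5, q6}.
Read 'b': {q1, q2, q3, q5, q6} → {q1, q2, q3, q4, q5, q6}.
Read 'c': {q1, q2, q3, q4, q5, q6} → {q1, q2, q3, q4, q5, q6}.
Read 'c': {q1, q2, q3, q4, q5, q6} → {q1, q2, q3, q4, q5, q6}.
Read 'c': {q1, q2, q3, q4, q5, q6} → {q1, q2, q3, q4, q5, q6}.
Read 'a': {q1, q2, q3, q4, q5, q6} → {q1, q2, q3, q4, q5, q6}.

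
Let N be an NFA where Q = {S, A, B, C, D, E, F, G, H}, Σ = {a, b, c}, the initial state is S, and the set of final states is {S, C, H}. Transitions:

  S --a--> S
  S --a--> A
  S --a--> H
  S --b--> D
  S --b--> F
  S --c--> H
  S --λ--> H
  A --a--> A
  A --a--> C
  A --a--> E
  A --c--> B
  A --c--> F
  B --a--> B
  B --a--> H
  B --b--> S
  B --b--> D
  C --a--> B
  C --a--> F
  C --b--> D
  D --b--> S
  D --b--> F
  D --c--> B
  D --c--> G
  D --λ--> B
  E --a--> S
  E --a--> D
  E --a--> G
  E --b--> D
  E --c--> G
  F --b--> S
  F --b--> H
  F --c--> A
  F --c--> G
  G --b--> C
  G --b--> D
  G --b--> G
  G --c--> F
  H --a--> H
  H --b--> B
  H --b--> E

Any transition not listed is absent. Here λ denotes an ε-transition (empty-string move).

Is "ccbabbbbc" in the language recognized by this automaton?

No

Start: ε-closure({S}) = {S, H}.
Read 'c': S→{H}, H→∅; now {H}.
Read 'c': H→∅; now ∅.
The set is empty and remains empty for the remaining 7 symbols.
The final set ∅ contains no accepting state.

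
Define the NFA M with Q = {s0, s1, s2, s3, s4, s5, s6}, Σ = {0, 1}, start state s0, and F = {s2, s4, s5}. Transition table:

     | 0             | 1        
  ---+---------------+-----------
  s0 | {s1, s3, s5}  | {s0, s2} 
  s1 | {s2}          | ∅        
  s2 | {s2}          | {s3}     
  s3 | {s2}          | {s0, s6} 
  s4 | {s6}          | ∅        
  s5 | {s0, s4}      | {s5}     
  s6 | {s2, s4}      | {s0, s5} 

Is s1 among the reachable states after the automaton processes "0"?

Start in {s0}.
Read '0': s0→{s1, s3, s5}; now {s1, s3, s5}.
State s1 is in {s1, s3, s5}.

Yes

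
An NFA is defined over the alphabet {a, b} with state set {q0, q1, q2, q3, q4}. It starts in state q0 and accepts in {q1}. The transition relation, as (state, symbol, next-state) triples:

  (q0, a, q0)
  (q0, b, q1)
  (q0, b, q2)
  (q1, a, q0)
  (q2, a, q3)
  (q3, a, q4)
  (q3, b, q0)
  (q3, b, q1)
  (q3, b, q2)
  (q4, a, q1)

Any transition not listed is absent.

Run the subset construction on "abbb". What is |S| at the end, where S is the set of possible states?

Start in {q0}.
Read 'a': q0→{q0}; now {q0}.
Read 'b': q0→{q1, q2}; now {q1, q2}.
Read 'b': q1→∅, q2→∅; now ∅.
The set is empty and remains empty for the remaining 1 symbol.
That set has 0 states.

0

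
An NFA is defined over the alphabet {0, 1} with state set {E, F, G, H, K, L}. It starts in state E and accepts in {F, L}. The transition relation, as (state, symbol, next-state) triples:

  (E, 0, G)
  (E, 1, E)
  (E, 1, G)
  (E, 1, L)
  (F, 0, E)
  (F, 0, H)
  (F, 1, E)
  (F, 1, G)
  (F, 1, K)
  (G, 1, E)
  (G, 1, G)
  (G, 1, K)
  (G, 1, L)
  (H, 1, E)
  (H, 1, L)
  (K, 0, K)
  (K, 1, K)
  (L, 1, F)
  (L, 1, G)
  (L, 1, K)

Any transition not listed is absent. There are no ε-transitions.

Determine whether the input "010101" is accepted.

Start in {E}.
Read '0': E→{G}; now {G}.
Read '1': G→{E, G, K, L}; now {E, G, K, L}.
Read '0': E→{G}, G→∅, K→{K}, L→∅; now {G, K}.
Read '1': G→{E, G, K, L}, K→{K}; now {E, G, K, L}.
Read '0': E→{G}, G→∅, K→{K}, L→∅; now {G, K}.
Read '1': G→{E, G, K, L}, K→{K}; now {E, G, K, L}.
The final set {E, G, K, L} contains the accepting state L.

Yes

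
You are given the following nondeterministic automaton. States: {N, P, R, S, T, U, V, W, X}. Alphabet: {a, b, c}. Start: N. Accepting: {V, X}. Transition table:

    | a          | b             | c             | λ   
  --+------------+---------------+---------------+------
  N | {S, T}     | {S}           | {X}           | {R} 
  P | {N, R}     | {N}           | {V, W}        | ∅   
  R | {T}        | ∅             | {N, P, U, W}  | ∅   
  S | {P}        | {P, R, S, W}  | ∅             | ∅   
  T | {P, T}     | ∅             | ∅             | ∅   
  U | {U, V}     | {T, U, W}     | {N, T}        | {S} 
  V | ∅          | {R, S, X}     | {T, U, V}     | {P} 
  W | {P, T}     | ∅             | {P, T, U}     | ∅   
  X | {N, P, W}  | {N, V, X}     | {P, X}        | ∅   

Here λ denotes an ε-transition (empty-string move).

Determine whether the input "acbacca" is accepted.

No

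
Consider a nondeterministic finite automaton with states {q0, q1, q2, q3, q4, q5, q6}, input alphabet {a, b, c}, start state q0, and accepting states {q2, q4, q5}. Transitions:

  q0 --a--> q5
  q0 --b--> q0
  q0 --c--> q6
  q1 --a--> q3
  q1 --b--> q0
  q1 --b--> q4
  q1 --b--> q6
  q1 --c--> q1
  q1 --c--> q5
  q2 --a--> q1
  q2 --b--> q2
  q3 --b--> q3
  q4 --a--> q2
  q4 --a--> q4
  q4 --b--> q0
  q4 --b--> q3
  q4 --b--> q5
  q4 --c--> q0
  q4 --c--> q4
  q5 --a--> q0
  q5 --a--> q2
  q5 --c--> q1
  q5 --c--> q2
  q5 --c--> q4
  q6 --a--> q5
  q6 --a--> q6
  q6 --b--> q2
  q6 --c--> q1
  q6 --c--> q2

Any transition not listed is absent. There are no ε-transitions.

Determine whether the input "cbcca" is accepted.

Start in {q0}.
Read 'c': {q0} → {q6}.
Read 'b': {q6} → {q2}.
Read 'c': {q2} → ∅.
The set is empty and remains empty for the remaining 2 symbols.
The final set ∅ contains no accepting state.

No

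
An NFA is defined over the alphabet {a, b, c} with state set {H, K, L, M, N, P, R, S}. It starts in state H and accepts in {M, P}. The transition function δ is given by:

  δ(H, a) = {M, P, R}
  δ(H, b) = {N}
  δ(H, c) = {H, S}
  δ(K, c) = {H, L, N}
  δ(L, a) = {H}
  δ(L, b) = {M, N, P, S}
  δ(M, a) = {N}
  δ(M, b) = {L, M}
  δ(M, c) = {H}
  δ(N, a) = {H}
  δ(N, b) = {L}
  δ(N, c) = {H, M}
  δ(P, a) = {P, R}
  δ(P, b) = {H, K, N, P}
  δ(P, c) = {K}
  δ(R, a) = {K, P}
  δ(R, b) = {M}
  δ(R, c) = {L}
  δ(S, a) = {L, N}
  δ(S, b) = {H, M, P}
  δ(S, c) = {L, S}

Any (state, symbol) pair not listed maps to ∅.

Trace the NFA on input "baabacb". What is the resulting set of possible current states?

Start in {H}.
Read 'b': {H} → {N}.
Read 'a': {N} → {H}.
Read 'a': {H} → {M, P, R}.
Read 'b': {M, P, R} → {H, K, L, M, N, P}.
Read 'a': {H, K, L, M, N, P} → {H, M, N, P, R}.
Read 'c': {H, M, N, P, R} → {H, K, L, M, S}.
Read 'b': {H, K, L, M, S} → {H, L, M, N, P, S}.

{H, L, M, N, P, S}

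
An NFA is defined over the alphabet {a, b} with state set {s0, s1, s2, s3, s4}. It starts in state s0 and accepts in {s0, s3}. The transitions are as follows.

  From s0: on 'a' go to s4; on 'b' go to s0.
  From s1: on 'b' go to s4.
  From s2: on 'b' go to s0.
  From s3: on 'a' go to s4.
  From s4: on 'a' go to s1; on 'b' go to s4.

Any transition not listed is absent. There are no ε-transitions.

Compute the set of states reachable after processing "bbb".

{s0}

Start in {s0}.
Read 'b': s0→{s0}; now {s0}.
Read 'b': s0→{s0}; now {s0}.
Read 'b': s0→{s0}; now {s0}.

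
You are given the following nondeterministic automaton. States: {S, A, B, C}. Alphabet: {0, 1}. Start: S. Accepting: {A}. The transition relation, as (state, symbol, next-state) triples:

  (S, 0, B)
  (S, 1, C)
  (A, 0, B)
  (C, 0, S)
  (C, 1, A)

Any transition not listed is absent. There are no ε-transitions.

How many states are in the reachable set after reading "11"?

1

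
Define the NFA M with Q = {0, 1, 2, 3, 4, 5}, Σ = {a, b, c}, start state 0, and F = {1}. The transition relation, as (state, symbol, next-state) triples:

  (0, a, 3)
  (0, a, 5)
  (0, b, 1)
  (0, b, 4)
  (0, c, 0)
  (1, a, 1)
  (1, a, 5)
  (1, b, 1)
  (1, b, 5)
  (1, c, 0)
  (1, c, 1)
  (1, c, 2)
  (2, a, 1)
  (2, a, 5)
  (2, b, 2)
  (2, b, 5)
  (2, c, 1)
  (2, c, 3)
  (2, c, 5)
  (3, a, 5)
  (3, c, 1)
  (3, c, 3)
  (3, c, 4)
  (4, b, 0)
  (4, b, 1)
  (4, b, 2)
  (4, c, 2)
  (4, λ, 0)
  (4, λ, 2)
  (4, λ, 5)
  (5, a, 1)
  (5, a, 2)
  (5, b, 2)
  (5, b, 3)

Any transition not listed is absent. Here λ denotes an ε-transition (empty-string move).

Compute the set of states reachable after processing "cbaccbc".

{0, 1, 2, 3, 4, 5}

Start in {0}.
Read 'c': 0→{0}; now {0}.
Read 'b': 0→{1, 4}; union {1, 4}; ε-closure = {0, 1, 2, 4, 5}.
Read 'a': 0→{3, 5}, 1→{1, 5}, 2→{1, 5}, 4→∅, 5→{1, 2}; now {1, 2, 3, 5}.
Read 'c': 1→{0, 1, 2}, 2→{1, 3, 5}, 3→{1, 3, 4}, 5→∅; now {0, 1, 2, 3, 4, 5}.
Read 'c': 0→{0}, 1→{0, 1, 2}, 2→{1, 3, 5}, 3→{1, 3, 4}, 4→{2}, 5→∅; now {0, 1, 2, 3, 4, 5}.
Read 'b': 0→{1, 4}, 1→{1, 5}, 2→{2, 5}, 3→∅, 4→{0, 1, 2}, 5→{2, 3}; now {0, 1, 2, 3, 4, 5}.
Read 'c': 0→{0}, 1→{0, 1, 2}, 2→{1, 3, 5}, 3→{1, 3, 4}, 4→{2}, 5→∅; now {0, 1, 2, 3, 4, 5}.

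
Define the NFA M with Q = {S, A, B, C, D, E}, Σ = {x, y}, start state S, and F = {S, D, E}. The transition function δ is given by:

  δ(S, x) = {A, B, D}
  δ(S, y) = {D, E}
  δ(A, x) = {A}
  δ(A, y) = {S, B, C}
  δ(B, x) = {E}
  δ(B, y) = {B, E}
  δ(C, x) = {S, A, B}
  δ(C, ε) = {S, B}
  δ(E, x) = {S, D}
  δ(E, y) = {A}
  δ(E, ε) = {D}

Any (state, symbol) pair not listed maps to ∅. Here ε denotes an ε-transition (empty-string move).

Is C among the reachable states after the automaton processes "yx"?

No

Start in {S}.
Read 'y': {S} → {D, E}.
Read 'x': {D, E} → {S, D}.
State C is not in {S, D}.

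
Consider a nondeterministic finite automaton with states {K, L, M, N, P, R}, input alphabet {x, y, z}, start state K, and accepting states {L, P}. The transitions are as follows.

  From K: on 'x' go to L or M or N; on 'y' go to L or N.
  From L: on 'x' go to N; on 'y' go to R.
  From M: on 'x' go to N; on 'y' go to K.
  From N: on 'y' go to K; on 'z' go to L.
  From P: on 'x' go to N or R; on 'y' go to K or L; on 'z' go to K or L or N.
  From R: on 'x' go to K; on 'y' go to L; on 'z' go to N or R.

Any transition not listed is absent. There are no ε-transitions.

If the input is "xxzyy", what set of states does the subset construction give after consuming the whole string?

{L}

Start in {K}.
Read 'x': {K} → {L, M, N}.
Read 'x': {L, M, N} → {N}.
Read 'z': {N} → {L}.
Read 'y': {L} → {R}.
Read 'y': {R} → {L}.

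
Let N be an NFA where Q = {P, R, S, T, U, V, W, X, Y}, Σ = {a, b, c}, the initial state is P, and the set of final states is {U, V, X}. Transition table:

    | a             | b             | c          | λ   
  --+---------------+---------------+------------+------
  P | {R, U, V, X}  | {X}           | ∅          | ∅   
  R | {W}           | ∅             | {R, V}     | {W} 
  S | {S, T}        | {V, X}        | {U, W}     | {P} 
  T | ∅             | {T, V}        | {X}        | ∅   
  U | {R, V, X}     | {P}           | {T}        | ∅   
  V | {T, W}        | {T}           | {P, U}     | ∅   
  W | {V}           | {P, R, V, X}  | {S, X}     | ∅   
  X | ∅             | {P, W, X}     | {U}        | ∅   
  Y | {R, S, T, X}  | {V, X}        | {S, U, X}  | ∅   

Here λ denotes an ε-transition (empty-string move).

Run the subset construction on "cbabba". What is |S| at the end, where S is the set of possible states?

0

Start in {P}.
Read 'c': {P} → ∅.
The set is empty and remains empty for the remaining 5 symbols.
That set has 0 states.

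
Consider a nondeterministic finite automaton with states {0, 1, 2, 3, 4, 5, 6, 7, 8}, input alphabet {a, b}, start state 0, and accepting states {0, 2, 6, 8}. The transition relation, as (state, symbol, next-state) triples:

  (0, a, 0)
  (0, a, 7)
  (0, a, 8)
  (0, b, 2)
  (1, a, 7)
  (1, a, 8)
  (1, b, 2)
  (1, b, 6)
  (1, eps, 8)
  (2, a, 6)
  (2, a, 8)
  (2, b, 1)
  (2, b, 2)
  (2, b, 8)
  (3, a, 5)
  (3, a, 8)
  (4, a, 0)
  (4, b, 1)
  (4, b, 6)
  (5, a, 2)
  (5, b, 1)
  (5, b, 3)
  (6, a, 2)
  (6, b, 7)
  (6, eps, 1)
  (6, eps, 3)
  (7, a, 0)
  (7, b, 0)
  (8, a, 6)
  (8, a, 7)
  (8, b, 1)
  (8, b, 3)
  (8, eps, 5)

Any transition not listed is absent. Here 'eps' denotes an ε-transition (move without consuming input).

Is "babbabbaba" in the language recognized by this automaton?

Yes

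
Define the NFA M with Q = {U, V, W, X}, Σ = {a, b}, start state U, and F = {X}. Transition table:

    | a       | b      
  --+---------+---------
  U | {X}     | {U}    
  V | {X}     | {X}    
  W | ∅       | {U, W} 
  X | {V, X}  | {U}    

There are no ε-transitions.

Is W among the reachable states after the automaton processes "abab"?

No

Start in {U}.
Read 'a': {U} → {X}.
Read 'b': {X} → {U}.
Read 'a': {U} → {X}.
Read 'b': {X} → {U}.
State W is not in {U}.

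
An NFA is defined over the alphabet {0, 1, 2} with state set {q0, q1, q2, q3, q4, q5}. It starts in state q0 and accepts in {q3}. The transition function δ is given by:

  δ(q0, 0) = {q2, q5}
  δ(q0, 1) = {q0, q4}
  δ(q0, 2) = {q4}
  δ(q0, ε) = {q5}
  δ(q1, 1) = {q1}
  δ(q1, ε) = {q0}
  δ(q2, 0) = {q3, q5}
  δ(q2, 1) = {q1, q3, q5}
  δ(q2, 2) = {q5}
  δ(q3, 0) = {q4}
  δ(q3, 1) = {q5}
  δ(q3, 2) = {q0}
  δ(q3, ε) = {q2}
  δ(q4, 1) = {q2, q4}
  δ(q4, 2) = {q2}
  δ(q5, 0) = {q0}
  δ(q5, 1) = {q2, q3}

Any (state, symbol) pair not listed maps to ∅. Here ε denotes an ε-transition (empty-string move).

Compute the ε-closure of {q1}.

{q0, q1, q5}

Begin with {q1}.
ε-move q1 → q0; add q0.
ε-move q0 → q5; add q5.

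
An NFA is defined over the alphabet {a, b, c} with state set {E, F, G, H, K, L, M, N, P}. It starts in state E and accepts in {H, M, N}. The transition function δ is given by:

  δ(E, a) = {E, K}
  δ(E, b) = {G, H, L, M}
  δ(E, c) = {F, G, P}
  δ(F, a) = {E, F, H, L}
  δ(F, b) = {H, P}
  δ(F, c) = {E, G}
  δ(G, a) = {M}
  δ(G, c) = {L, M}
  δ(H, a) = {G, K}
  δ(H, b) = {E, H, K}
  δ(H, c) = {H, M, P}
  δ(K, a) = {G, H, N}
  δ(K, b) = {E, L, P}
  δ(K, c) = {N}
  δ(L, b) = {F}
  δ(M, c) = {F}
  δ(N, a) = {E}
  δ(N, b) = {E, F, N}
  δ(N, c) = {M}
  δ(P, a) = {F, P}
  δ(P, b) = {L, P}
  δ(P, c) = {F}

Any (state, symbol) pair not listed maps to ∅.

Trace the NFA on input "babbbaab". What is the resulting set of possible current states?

{E, F, G, H, K, L, M, N, P}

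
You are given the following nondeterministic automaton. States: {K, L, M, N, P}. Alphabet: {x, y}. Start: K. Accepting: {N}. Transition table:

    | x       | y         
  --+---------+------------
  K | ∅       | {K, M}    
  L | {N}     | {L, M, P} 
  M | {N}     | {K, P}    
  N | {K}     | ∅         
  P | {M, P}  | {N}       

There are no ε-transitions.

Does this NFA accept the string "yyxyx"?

Start in {K}.
Read 'y': K→{K, M}; now {K, M}.
Read 'y': K→{K, M}, M→{K, P}; now {K, M, P}.
Read 'x': K→∅, M→{N}, P→{M, P}; now {M, N, P}.
Read 'y': M→{K, P}, N→∅, P→{N}; now {K, N, P}.
Read 'x': K→∅, N→{K}, P→{M, P}; now {K, M, P}.
The final set {K, M, P} contains no accepting state.

No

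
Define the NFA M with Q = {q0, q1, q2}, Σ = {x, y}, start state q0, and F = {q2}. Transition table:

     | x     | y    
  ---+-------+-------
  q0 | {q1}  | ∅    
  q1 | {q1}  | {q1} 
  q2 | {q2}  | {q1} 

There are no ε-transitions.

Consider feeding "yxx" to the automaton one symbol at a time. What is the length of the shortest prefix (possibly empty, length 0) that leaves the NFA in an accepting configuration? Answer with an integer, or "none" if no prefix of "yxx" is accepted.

none

Start in {q0}.
Read 'y': q0→∅; now ∅.
The set is empty and remains empty for the remaining 2 symbols.
No reachable set along the way intersects F.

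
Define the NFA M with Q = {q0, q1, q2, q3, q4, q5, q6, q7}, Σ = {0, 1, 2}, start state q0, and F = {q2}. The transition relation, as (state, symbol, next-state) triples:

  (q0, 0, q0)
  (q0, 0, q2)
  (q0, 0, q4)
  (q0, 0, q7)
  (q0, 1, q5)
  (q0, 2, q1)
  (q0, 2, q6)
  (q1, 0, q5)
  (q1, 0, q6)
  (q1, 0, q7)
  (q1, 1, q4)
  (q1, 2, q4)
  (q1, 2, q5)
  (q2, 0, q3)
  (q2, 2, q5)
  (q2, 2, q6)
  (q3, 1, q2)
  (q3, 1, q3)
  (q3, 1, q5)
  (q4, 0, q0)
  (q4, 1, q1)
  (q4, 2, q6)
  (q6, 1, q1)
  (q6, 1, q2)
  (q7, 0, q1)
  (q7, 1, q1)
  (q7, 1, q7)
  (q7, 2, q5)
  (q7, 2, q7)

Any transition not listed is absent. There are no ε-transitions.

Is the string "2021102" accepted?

No

Start in {q0}.
Read '2': {q0} → {q1, q6}.
Read '0': {q1, q6} → {q5, q6, q7}.
Read '2': {q5, q6, q7} → {q5, q7}.
Read '1': {q5, q7} → {q1, q7}.
Read '1': {q1, q7} → {q1, q4, q7}.
Read '0': {q1, q4, q7} → {q0, q1, q5, q6, q7}.
Read '2': {q0, q1, q5, q6, q7} → {q1, q4, q5, q6, q7}.
The final set {q1, q4, q5, q6, q7} contains no accepting state.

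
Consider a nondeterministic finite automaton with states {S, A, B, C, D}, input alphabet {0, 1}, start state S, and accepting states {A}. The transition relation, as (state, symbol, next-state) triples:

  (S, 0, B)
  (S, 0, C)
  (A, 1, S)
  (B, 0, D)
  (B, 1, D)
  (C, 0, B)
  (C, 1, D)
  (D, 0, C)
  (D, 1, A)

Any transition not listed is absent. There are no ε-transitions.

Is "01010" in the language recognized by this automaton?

No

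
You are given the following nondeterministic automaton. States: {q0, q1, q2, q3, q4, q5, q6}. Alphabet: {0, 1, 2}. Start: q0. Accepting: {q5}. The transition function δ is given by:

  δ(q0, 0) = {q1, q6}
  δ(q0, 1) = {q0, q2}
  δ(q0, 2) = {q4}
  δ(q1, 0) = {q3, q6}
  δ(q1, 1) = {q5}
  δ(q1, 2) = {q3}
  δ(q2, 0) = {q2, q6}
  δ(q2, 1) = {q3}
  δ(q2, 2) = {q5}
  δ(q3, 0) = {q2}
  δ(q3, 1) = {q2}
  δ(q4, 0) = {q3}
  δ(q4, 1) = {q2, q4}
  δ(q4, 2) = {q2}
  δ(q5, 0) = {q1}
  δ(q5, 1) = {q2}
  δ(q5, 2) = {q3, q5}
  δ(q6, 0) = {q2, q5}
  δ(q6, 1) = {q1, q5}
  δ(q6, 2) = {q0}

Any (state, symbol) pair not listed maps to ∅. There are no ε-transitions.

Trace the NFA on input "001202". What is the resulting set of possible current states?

Start in {q0}.
Read '0': q0→{q1, q6}; now {q1, q6}.
Read '0': q1→{q3, q6}, q6→{q2, q5}; now {q2, q3, q5, q6}.
Read '1': q2→{q3}, q3→{q2}, q5→{q2}, q6→{q1, q5}; now {q1, q2, q3, q5}.
Read '2': q1→{q3}, q2→{q5}, q3→∅, q5→{q3, q5}; now {q3, q5}.
Read '0': q3→{q2}, q5→{q1}; now {q1, q2}.
Read '2': q1→{q3}, q2→{q5}; now {q3, q5}.

{q3, q5}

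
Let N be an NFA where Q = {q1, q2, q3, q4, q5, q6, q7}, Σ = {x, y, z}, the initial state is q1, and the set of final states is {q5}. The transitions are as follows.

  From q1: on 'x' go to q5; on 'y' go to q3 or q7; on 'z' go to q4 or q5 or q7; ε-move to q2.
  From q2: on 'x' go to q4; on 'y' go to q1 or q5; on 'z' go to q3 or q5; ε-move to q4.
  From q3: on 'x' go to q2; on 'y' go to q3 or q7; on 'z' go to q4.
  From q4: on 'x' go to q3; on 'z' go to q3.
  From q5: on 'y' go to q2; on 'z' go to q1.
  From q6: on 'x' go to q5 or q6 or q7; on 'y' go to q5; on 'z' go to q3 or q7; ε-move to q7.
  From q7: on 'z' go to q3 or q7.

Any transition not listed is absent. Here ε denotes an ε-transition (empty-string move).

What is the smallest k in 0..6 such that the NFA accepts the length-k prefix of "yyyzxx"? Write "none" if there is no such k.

Start: ε-closure({q1}) = {q1, q2, q4}.
Read 'y': q1→{q3, q7}, q2→{q1, q5}, q4→∅; union {q1, q3, q5, q7}; ε-closure = {q1, q2, q3, q4, q5, q7}.
None of the earlier sets intersect F, but {q1, q2, q3, q4, q5, q7} does.

1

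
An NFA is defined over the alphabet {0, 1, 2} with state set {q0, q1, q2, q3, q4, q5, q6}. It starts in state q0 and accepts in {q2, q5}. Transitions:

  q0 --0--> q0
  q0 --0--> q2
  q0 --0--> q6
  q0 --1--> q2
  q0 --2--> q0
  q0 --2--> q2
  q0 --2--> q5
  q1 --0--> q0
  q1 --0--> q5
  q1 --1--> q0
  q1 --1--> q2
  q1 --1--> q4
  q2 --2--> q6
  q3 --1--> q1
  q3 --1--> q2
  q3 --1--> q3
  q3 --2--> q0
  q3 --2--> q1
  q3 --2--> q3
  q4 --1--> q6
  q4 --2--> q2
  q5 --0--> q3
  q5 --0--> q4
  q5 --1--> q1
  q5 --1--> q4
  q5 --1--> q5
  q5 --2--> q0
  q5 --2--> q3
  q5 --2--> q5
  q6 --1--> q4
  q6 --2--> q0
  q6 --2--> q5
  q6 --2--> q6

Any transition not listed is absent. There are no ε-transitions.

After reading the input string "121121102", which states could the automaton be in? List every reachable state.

{q0, q1, q2, q3, q5, q6}

Start in {q0}.
Read '1': q0→{q2}; now {q2}.
Read '2': q2→{q6}; now {q6}.
Read '1': q6→{q4}; now {q4}.
Read '1': q4→{q6}; now {q6}.
Read '2': q6→{q0, q5, q6}; now {q0, q5, q6}.
Read '1': q0→{q2}, q5→{q1, q4, q5}, q6→{q4}; now {q1, q2, q4, q5}.
Read '1': q1→{q0, q2, q4}, q2→∅, q4→{q6}, q5→{q1, q4, q5}; now {q0, q1, q2, q4, q5, q6}.
Read '0': q0→{q0, q2, q6}, q1→{q0, q5}, q2→∅, q4→∅, q5→{q3, q4}, q6→∅; now {q0, q2, q3, q4, q5, q6}.
Read '2': q0→{q0, q2, q5}, q2→{q6}, q3→{q0, q1, q3}, q4→{q2}, q5→{q0, q3, q5}, q6→{q0, q5, q6}; now {q0, q1, q2, q3, q5, q6}.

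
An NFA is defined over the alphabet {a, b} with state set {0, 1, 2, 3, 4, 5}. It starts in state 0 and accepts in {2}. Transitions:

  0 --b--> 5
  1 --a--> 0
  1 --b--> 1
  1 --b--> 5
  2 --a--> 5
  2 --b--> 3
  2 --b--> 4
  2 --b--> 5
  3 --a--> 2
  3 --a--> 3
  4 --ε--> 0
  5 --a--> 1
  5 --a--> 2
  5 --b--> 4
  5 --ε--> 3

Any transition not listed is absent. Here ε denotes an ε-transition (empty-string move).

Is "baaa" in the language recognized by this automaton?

Start in {0}.
Read 'b': {0} → {3, 5}.
Read 'a': {3, 5} → {1, 2, 3}.
Read 'a': {1, 2, 3} → {0, 2, 3, 5}.
Read 'a': {0, 2, 3, 5} → {1, 2, 3, 5}.
The final set {1, 2, 3, 5} contains the accepting state 2.

Yes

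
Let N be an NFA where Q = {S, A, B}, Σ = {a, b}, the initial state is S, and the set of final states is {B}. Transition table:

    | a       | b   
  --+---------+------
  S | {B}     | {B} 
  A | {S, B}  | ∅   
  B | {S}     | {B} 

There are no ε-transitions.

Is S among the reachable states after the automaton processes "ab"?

No

Start in {S}.
Read 'a': {S} → {B}.
Read 'b': {B} → {B}.
State S is not in {B}.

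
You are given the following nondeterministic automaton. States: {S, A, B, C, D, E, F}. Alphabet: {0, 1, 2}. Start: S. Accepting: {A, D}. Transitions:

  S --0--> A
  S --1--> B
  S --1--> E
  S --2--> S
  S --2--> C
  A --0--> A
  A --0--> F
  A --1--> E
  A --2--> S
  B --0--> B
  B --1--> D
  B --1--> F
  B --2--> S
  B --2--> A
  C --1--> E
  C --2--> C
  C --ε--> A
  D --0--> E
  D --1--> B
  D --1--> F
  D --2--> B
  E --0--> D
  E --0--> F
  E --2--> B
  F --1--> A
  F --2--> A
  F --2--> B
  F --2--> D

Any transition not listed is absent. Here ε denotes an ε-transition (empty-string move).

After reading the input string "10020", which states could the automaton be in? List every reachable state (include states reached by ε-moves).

Start in {S}.
Read '1': S→{B, E}; now {B, E}.
Read '0': B→{B}, E→{D, F}; now {B, D, F}.
Read '0': B→{B}, D→{E}, F→∅; now {B, E}.
Read '2': B→{S, A}, E→{B}; now {S, A, B}.
Read '0': S→{A}, A→{A, F}, B→{B}; now {A, B, F}.

{A, B, F}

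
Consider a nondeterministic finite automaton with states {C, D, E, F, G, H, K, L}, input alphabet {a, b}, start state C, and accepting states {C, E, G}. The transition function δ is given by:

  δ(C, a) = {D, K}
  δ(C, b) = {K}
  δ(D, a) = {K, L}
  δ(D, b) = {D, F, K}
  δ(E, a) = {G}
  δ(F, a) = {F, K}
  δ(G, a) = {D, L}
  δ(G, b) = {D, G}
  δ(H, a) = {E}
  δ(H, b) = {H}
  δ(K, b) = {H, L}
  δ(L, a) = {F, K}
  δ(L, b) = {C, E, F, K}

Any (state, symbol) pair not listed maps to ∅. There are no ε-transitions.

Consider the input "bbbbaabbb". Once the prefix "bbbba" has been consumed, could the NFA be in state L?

Start in {C}.
Read 'b': {C} → {K}.
Read 'b': {K} → {H, L}.
Read 'b': {H, L} → {C, E, F, H, K}.
Read 'b': {C, E, F, H, K} → {H, K, L}.
Read 'a': {H, K, L} → {E, F, K}.
State L is not in {E, F, K}.

No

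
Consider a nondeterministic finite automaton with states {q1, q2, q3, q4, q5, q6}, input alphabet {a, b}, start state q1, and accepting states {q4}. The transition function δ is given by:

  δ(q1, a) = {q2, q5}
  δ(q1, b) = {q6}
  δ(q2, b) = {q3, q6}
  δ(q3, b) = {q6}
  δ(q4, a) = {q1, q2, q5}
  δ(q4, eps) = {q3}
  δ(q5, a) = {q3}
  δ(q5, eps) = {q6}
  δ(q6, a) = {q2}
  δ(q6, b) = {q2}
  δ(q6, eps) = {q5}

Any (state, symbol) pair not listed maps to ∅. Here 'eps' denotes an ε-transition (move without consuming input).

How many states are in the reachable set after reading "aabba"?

2

Start in {q1}.
Read 'a': q1→{q2, q5}; union {q2, q5}; ε-closure = {q2, q5, q6}.
Read 'a': q2→∅, q5→{q3}, q6→{q2}; now {q2, q3}.
Read 'b': q2→{q3, q6}, q3→{q6}; union {q3, q6}; ε-closure = {q3, q5, q6}.
Read 'b': q3→{q6}, q5→∅, q6→{q2}; union {q2, q6}; ε-closure = {q2, q5, q6}.
Read 'a': q2→∅, q5→{q3}, q6→{q2}; now {q2, q3}.
That set has 2 states.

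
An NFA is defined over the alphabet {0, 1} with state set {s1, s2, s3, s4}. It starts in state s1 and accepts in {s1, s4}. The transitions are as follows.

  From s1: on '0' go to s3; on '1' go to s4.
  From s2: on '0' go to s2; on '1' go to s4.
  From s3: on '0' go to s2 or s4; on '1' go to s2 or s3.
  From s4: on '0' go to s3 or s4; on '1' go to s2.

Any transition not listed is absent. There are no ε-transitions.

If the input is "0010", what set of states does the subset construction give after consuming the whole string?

Start in {s1}.
Read '0': s1→{s3}; now {s3}.
Read '0': s3→{s2, s4}; now {s2, s4}.
Read '1': s2→{s4}, s4→{s2}; now {s2, s4}.
Read '0': s2→{s2}, s4→{s3, s4}; now {s2, s3, s4}.

{s2, s3, s4}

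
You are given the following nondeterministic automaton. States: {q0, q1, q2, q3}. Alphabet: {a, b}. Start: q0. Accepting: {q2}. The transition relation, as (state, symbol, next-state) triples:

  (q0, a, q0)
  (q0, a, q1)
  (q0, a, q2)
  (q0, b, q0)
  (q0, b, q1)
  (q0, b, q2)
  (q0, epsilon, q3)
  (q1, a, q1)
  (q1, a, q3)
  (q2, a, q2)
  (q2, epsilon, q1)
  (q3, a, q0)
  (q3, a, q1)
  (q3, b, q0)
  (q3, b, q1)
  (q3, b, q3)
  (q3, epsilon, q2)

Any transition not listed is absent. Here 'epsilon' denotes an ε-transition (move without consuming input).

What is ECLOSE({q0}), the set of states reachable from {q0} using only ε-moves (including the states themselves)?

Begin with {q0}.
ε-move q0 → q3; add q3.
ε-move q3 → q2; add q2.
ε-move q2 → q1; add q1.

{q0, q1, q2, q3}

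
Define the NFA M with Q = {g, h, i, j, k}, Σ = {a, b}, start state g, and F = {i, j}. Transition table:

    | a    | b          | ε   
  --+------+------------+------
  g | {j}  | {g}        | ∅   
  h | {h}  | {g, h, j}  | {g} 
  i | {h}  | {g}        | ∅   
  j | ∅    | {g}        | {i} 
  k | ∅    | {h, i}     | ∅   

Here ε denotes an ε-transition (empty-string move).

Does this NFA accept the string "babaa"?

No

Start in {g}.
Read 'b': g→{g}; now {g}.
Read 'a': g→{j}; union {j}; ε-closure = {i, j}.
Read 'b': i→{g}, j→{g}; now {g}.
Read 'a': g→{j}; union {j}; ε-closure = {i, j}.
Read 'a': i→{h}, j→∅; union {h}; ε-closure = {g, h}.
The final set {g, h} contains no accepting state.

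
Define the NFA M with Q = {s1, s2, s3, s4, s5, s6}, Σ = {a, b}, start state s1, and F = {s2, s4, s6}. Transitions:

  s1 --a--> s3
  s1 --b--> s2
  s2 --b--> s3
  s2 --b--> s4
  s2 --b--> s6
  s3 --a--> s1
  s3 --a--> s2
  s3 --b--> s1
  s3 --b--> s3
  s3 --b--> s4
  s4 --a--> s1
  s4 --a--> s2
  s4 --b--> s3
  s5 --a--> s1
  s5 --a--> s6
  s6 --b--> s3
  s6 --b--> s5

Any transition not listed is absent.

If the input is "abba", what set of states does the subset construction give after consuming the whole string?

{s1, s2, s3}

Start in {s1}.
Read 'a': s1→{s3}; now {s3}.
Read 'b': s3→{s1, s3, s4}; now {s1, s3, s4}.
Read 'b': s1→{s2}, s3→{s1, s3, s4}, s4→{s3}; now {s1, s2, s3, s4}.
Read 'a': s1→{s3}, s2→∅, s3→{s1, s2}, s4→{s1, s2}; now {s1, s2, s3}.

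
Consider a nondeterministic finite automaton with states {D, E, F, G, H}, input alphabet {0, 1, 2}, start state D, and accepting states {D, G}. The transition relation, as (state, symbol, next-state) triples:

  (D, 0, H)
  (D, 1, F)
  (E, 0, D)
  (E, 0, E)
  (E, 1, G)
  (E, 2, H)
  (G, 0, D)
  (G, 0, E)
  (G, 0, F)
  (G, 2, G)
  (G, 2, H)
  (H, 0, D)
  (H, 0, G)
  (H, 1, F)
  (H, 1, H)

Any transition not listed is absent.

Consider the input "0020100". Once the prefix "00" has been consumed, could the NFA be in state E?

No

Start in {D}.
Read '0': D→{H}; now {H}.
Read '0': H→{D, G}; now {D, G}.
State E is not in {D, G}.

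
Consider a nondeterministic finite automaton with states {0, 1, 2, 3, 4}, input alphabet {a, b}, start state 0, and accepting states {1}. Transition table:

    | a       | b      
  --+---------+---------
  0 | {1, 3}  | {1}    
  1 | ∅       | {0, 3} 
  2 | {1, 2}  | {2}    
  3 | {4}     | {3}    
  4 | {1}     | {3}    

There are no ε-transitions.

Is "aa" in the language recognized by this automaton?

No

Start in {0}.
Read 'a': 0→{1, 3}; now {1, 3}.
Read 'a': 1→∅, 3→{4}; now {4}.
The final set {4} contains no accepting state.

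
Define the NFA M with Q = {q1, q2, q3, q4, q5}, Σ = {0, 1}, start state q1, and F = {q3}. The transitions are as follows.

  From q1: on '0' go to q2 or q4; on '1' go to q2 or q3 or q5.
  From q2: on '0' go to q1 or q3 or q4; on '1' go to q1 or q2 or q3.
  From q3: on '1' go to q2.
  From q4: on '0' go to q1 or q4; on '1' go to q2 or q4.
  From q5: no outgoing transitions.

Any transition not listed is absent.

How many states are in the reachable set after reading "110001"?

Start in {q1}.
Read '1': {q1} → {q2, q3, q5}.
Read '1': {q2, q3, q5} → {q1, q2, q3}.
Read '0': {q1, q2, q3} → {q1, q2, q3, q4}.
Read '0': {q1, q2, q3, q4} → {q1, q2, q3, q4}.
Read '0': {q1, q2, q3, q4} → {q1, q2, q3, q4}.
Read '1': {q1, q2, q3, q4} → {q1, q2, q3, q4, q5}.
That set has 5 states.

5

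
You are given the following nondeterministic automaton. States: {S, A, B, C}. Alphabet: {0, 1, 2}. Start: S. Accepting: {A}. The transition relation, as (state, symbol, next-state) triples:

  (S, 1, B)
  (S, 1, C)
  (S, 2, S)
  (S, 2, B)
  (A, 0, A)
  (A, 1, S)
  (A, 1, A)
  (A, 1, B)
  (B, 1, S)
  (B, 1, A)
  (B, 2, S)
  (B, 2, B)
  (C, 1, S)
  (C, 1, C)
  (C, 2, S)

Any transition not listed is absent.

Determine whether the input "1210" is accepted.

Yes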